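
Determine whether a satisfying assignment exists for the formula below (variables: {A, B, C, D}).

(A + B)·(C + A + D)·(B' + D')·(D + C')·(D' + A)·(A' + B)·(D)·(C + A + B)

From the singleton clause (D), D = 1.
From the singleton clause (B'), B = 0.
From the singleton clause (A), A = 1.
That conflicts with the unit clause (A').
No assignment satisfies every clause.

No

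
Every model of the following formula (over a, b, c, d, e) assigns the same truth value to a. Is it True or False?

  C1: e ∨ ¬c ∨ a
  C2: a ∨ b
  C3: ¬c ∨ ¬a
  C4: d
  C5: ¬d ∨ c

Suppose a = True.
(¬c) alone gives c = False.
(d) alone gives d = True.
But (¬d) is also a unit clause — contradiction.
So every satisfying assignment has a = False.

False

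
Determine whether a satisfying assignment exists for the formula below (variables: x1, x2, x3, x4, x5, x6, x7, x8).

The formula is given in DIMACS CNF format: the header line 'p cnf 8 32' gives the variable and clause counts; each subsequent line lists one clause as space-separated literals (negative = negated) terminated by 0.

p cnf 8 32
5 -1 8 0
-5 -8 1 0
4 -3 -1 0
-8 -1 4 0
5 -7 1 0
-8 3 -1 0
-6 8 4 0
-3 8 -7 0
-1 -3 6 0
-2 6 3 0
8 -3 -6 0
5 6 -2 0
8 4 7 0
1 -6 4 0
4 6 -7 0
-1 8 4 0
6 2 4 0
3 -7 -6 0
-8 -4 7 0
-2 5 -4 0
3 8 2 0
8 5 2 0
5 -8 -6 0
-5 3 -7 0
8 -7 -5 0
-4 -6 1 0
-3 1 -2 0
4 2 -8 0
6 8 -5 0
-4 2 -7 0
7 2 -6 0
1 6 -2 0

Case x5 = True:
Case x8 = True:
Unit clause (x1) forces x1 = True.
Unit clause (x4) forces x4 = True.
Unit clause (x3) forces x3 = True.
Unit clause (x6) forces x6 = True.
Unit clause (x7) forces x7 = True.
Unit clause (x2) forces x2 = True.
All clauses are satisfied.
A satisfying assignment: x1: True, x2: True, x3: True, x4: True, x5: True, x6: True, x7: True, x8: True.

Yes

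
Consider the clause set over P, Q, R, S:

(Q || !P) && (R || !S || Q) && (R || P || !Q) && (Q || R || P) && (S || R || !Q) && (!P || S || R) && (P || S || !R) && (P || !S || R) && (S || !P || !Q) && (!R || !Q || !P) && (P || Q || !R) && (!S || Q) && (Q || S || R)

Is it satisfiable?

Try Q = true.
Try R = true.
The clause (!P) is unit, so P = false.
The clause (S) is unit, so S = true.
Every clause now holds.
A satisfying assignment: P: false, Q: true, R: true, S: true.

Yes, satisfiable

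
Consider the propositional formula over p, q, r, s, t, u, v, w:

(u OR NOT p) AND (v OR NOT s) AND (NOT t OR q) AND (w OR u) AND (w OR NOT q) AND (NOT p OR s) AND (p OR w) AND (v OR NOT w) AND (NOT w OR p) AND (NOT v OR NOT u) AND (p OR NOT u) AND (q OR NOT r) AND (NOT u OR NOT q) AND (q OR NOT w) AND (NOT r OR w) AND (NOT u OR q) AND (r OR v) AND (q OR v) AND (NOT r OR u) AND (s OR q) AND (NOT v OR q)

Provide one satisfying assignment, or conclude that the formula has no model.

Try u = true.
Unit clause (NOT v) forces v = false.
Unit clause (NOT s) forces s = false.
Unit clause (NOT p) forces p = false.
But (p) is also a unit clause — contradiction.
That branch fails; take u = false instead.
Unit clause (NOT p) forces p = false.
Unit clause (w) forces w = true.
But (NOT w) is also a unit clause — contradiction.
Neither u = true nor u = false works.

UNSATISFIABLE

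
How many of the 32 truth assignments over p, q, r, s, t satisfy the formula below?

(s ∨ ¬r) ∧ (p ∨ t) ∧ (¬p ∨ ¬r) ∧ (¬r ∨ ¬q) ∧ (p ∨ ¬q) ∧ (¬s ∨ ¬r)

There are 2^5 = 32 truth assignments over (p, q, r, s, t).
Split on r. With r = True, the clauses containing r are satisfied and ¬r drops from the rest; 0 of the 2^4 = 16 assignments to the other variables satisfy what remains.
With r = False, by the same count on the reduced clause set, 10 assignments work.
Total: 0 + 10 = 10.

10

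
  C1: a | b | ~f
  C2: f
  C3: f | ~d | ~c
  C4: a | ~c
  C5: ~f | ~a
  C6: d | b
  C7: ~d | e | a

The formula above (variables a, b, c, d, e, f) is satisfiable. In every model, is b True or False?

Suppose b = 0.
Unit clause (f) forces f = 1.
Unit clause (a) forces a = 1.
That conflicts with the unit clause (~a).
So every satisfying assignment has b = True.

True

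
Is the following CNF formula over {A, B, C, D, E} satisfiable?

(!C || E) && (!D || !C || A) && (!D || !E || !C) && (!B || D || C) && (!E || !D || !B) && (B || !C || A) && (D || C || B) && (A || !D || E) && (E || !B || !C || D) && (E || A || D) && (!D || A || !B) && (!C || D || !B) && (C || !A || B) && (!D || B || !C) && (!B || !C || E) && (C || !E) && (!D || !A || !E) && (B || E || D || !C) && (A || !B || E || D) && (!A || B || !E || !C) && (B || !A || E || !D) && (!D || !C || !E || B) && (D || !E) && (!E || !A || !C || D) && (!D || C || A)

Satisfiable

Suppose C = false.
Unit clause (!E) forces E = false.
Suppose B = true.
Unit clause (D) forces D = true.
Unit clause (A) forces A = true.
This assignment satisfies each clause.
A satisfying assignment: A=true; B=true; C=false; D=true; E=false.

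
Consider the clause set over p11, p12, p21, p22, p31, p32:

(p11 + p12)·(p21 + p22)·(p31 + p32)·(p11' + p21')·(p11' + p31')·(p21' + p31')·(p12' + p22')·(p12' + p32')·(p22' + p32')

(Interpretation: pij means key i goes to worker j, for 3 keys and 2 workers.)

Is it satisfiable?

Branch on p11: set p11 = 1.
The clause (p21') is unit, so p21 = 0.
The clause (p22) is unit, so p22 = 1.
The clause (p31') is unit, so p31 = 0.
The clause (p32) is unit, so p32 = 1.
Now (p32') is unsatisfied and unit — conflict.
Undo p11 and try p11 = 0.
The clause (p12) is unit, so p12 = 1.
The clause (p22') is unit, so p22 = 0.
The clause (p21) is unit, so p21 = 1.
The clause (p31') is unit, so p31 = 0.
The clause (p32) is unit, so p32 = 1.
Now (p32') is unsatisfied and unit — conflict.
Either choice for p11 ends in contradiction.
No assignment satisfies every clause.

No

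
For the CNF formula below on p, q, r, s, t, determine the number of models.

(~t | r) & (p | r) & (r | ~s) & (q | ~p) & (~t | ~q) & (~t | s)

8

There are 2^5 = 32 truth assignments over (p, q, r, s, t).
Split on s. With s = 1, the clauses containing s are satisfied and ~s drops from the rest; 4 of the 2^4 = 16 assignments to the other variables satisfy what remains.
With s = 0, by the same count on the reduced clause set, 4 assignments work.
(One model: p=F, q=F, r=T, s=F, t=F.)
Total: 4 + 4 = 8.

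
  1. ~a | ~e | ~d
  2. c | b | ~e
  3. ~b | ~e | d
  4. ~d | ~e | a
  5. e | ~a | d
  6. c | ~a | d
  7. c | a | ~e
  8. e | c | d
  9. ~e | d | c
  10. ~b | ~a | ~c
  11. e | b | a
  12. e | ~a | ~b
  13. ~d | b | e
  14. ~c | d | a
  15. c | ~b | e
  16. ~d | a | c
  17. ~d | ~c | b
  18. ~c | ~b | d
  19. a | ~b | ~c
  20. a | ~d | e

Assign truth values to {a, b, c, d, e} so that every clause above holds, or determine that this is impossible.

Branch on a: set a = 1.
Branch on e: set e = 1.
The clause (~d) is unit, so d = 0.
The clause (~b) is unit, so b = 0.
The clause (c) is unit, so c = 1.
All clauses are satisfied.

a=1,  b=0,  c=1,  d=0,  e=1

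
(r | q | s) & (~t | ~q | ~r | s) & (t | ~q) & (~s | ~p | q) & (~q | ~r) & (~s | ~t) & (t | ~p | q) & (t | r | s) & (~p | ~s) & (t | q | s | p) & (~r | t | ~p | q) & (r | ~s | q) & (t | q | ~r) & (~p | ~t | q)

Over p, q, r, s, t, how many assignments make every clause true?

3

There are 2^5 = 32 truth assignments over (p, q, r, s, t).
Split on r. With r = 1, the clauses containing r are satisfied and ~r drops from the rest; 1 of the 2^4 = 16 assignments to the other variables satisfy what remains.
With r = 0, by the same count on the reduced clause set, 2 assignments work.
Total: 1 + 2 = 3.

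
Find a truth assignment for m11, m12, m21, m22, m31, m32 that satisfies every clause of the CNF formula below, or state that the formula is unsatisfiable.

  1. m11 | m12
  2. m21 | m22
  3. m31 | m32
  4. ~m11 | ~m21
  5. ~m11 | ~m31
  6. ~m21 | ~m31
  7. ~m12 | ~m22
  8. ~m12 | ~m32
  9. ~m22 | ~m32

Case m11 = 1:
(~m21) alone gives m21 = 0.
(m22) alone gives m22 = 1.
(~m31) alone gives m31 = 0.
(m32) alone gives m32 = 1.
But (~m32) is also a unit clause — contradiction.
Backtrack on m11: now try m11 = 0.
(m12) alone gives m12 = 1.
(~m22) alone gives m22 = 0.
(m21) alone gives m21 = 1.
(~m31) alone gives m31 = 0.
(m32) alone gives m32 = 1.
But (~m32) is also a unit clause — contradiction.
Neither m11 = 1 nor m11 = 0 works.

UNSATISFIABLE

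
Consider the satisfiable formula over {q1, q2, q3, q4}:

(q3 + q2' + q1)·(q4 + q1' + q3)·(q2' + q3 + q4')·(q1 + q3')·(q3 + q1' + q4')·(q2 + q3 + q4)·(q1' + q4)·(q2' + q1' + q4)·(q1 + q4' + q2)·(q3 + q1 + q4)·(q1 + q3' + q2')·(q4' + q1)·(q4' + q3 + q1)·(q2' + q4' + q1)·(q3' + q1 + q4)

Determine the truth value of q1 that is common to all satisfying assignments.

True

Suppose q1 = 0.
Unit clause (q3') forces q3 = 0.
Unit clause (q2') forces q2 = 0.
Unit clause (q4) forces q4 = 1.
But (q4') is also a unit clause — contradiction.
So every satisfying assignment has q1 = True.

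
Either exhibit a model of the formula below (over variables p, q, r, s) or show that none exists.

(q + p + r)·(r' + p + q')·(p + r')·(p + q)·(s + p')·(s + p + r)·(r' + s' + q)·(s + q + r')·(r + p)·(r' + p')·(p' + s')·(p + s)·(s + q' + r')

UNSATISFIABLE

Suppose p = 1.
(s) alone gives s = 1.
Now (s') is unsatisfied and unit — conflict.
Backtrack on p: now try p = 0.
(r') alone gives r = 0.
Now (r) is unsatisfied and unit — conflict.
Either choice for p ends in contradiction.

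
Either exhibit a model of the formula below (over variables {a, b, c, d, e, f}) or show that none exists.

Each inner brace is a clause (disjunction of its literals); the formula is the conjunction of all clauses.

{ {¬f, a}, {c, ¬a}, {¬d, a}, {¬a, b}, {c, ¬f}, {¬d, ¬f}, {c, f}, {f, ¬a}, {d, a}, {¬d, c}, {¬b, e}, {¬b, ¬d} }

a=True, b=True, c=True, d=False, e=True, f=True

Case f = True:
(a) alone gives a = True.
(c) alone gives c = True.
(b) alone gives b = True.
(¬d) alone gives d = False.
(e) alone gives e = True.
All clauses are satisfied.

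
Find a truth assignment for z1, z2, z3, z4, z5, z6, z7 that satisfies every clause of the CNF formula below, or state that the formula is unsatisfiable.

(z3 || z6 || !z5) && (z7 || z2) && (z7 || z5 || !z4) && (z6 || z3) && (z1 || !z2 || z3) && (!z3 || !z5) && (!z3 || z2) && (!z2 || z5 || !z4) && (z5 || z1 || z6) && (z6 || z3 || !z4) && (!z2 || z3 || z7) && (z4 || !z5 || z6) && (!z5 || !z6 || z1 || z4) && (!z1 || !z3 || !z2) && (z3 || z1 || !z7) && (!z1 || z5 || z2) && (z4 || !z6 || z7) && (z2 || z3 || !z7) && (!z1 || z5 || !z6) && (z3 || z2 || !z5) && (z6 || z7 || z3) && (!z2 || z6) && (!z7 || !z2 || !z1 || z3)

z1=false, z2=true, z3=true, z4=false, z5=false, z6=true, z7=true

Case z7 = true:
Case z6 = true:
Case z3 = true:
The clause (!z5) is unit, so z5 = false.
The clause (z2) is unit, so z2 = true.
The clause (!z4) is unit, so z4 = false.
The clause (!z1) is unit, so z1 = false.
All clauses are satisfied.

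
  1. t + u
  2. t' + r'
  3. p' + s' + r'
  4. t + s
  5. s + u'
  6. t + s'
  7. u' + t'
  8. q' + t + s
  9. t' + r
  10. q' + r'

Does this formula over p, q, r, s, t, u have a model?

Unsatisfiable

Branch on t: set t = 1.
The clause (r') is unit, so r = 0.
But (r) is also a unit clause — contradiction.
That branch fails; take t = 0 instead.
The clause (u) is unit, so u = 1.
The clause (s) is unit, so s = 1.
But (s') is also a unit clause — contradiction.
Neither t = 1 nor t = 0 works.
No assignment satisfies every clause.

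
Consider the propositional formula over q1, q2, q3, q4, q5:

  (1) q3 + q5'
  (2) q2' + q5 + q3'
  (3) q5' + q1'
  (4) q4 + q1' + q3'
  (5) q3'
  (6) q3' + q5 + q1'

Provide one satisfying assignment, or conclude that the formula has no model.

q1: 0; q2: 1; q3: 0; q4: 1; q5: 0

The clause (q3') is unit, so q3 = 0.
The clause (q5') is unit, so q5 = 0.
All clauses hold; q1, q2, q4 can take either value.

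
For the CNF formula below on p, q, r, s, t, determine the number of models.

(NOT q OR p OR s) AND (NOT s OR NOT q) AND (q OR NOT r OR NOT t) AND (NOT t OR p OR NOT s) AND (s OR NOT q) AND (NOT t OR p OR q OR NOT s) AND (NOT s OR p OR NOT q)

11

There are 2^5 = 32 truth assignments over (p, q, r, s, t).
Split on t. With t = true, the clauses containing t are satisfied and NOT t drops from the rest; 3 of the 2^4 = 16 assignments to the other variables satisfy what remains.
With t = false, by the same count on the reduced clause set, 8 assignments work.
(One model: p=F, q=F, r=F, s=F, t=F.)
Total: 3 + 8 = 11.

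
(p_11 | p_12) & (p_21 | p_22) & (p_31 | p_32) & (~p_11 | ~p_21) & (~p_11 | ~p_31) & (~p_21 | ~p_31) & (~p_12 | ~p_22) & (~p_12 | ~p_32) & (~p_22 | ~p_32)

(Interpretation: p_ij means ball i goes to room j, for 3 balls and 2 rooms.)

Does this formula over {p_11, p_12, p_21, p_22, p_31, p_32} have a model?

Try p_11 = 1.
(~p_21) alone gives p_21 = 0.
(p_22) alone gives p_22 = 1.
(~p_31) alone gives p_31 = 0.
(p_32) alone gives p_32 = 1.
Now (~p_32) is unsatisfied and unit — conflict.
Backtrack on p_11: now try p_11 = 0.
(p_12) alone gives p_12 = 1.
(~p_22) alone gives p_22 = 0.
(p_21) alone gives p_21 = 1.
(~p_31) alone gives p_31 = 0.
(p_32) alone gives p_32 = 1.
Now (~p_32) is unsatisfied and unit — conflict.
Either choice for p_11 ends in contradiction.
No assignment satisfies every clause.

Unsatisfiable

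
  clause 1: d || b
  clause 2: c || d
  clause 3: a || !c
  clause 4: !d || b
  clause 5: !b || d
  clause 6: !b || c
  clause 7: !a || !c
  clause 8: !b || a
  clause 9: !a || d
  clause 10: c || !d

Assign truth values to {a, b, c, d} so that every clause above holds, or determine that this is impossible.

UNSATISFIABLE

Case d = true:
(b) alone gives b = true.
(c) alone gives c = true.
(a) alone gives a = true.
That conflicts with the unit clause (!a).
Undo d and try d = false.
(b) alone gives b = true.
That conflicts with the unit clause (!b).
Both values of d lead to a conflict.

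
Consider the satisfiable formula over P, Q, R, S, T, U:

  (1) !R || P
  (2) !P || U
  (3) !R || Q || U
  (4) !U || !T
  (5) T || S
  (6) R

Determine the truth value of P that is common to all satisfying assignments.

Suppose P = false.
From the singleton clause (!R), R = false.
But (R) is also a unit clause — contradiction.
So every satisfying assignment has P = True.

True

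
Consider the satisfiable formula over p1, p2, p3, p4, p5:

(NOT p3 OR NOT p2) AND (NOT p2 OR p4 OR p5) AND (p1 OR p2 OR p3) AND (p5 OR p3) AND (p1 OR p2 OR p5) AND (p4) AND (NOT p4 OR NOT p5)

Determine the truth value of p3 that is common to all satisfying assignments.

Suppose p3 = false.
Unit clause (p5) forces p5 = true.
Unit clause (p4) forces p4 = true.
That conflicts with the unit clause (NOT p4).
So every satisfying assignment has p3 = True.

True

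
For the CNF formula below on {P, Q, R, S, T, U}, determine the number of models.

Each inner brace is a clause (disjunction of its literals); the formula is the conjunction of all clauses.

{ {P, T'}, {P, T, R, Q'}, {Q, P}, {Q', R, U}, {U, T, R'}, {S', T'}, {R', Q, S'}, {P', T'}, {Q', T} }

5

There are 2^6 = 64 truth assignments over (P, Q, R, S, T, U).
Split on T. With T = 1, the clauses containing T are satisfied and T' drops from the rest; 0 of the 2^5 = 32 assignments to the other variables satisfy what remains.
With T = 0, by the same count on the reduced clause set, 5 assignments work.
(One model: P=T, Q=F, R=F, S=F, T=F, U=F.)
Total: 0 + 5 = 5.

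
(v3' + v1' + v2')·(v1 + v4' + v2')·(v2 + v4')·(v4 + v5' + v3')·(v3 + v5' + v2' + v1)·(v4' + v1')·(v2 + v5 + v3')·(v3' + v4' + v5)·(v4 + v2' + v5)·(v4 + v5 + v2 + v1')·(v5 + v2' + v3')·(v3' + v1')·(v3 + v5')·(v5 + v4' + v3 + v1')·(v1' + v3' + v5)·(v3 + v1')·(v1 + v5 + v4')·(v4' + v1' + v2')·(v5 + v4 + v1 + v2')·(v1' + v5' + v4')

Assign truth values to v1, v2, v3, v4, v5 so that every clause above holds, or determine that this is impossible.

v1=0, v2=0, v3=0, v4=0, v5=0

Branch on v2: set v2 = 0.
Unit clause (v4') forces v4 = 0.
Branch on v5: set v5 = 0.
Unit clause (v3') forces v3 = 0.
Unit clause (v1') forces v1 = 0.
Every clause now holds.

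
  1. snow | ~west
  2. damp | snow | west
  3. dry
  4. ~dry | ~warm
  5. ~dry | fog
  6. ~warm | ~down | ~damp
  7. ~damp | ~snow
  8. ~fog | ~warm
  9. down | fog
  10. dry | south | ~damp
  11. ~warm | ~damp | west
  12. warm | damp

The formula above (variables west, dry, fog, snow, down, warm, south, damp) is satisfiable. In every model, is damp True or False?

True

Suppose damp = 0.
Unit clause (dry) forces dry = 1.
Unit clause (~warm) forces warm = 0.
But (warm) is also a unit clause — contradiction.
So every satisfying assignment has damp = True.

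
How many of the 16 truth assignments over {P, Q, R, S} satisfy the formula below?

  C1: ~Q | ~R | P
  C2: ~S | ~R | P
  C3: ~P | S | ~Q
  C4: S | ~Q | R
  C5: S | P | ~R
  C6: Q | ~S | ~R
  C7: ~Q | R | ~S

There are 2^4 = 16 truth assignments over (P, Q, R, S).
Check each against the 7 clauses (columns in the order P, Q, R, S):
  F F F F  ✓ satisfies all
  F F F T  ✓ satisfies all
  F F T F  ✗ fails (S | P | ~R)
  F F T T  ✗ fails (~S | ~R | P)
  F T F F  ✗ fails (S | ~Q | R)
  F T F T  ✗ fails (~Q | R | ~S)
  F T T F  ✗ fails (~Q | ~R | P)
  F T T T  ✗ fails (~Q | ~R | P)
  T F F F  ✓ satisfies all
  T F F T  ✓ satisfies all
  T F T F  ✓ satisfies all
  T F T T  ✗ fails (Q | ~S | ~R)
  T T F F  ✗ fails (~P | S | ~Q)
  T T F T  ✗ fails (~Q | R | ~S)
  T T T F  ✗ fails (~P | S | ~Q)
  T T T T  ✓ satisfies all
6 of the 16 rows are models.

6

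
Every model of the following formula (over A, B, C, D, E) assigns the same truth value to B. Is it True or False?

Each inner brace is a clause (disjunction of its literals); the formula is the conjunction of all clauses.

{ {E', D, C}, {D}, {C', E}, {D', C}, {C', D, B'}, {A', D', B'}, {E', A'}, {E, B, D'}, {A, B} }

Suppose B = 0.
Unit clause (D) forces D = 1.
Unit clause (C) forces C = 1.
Unit clause (E) forces E = 1.
Unit clause (A') forces A = 0.
But (A) is also a unit clause — contradiction.
So every satisfying assignment has B = True.

True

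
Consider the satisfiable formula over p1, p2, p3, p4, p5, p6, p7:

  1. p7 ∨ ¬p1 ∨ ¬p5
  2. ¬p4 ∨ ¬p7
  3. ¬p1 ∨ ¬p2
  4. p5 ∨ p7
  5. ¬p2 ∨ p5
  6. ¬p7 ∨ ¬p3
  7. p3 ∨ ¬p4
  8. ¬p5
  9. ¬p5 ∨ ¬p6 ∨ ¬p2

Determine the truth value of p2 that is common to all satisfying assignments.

False

Suppose p2 = True.
The clause (¬p1) is unit, so p1 = False.
The clause (p5) is unit, so p5 = True.
But (¬p5) is also a unit clause — contradiction.
So every satisfying assignment has p2 = False.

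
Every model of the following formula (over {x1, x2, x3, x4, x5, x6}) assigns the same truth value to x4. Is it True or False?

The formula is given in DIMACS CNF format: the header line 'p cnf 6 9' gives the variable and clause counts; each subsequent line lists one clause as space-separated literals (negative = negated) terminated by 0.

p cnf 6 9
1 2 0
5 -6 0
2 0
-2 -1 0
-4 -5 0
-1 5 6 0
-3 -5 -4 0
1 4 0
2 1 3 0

Suppose x4 = False.
From the singleton clause (x2), x2 = True.
From the singleton clause (¬x1), x1 = False.
That conflicts with the unit clause (x1).
So every satisfying assignment has x4 = True.

True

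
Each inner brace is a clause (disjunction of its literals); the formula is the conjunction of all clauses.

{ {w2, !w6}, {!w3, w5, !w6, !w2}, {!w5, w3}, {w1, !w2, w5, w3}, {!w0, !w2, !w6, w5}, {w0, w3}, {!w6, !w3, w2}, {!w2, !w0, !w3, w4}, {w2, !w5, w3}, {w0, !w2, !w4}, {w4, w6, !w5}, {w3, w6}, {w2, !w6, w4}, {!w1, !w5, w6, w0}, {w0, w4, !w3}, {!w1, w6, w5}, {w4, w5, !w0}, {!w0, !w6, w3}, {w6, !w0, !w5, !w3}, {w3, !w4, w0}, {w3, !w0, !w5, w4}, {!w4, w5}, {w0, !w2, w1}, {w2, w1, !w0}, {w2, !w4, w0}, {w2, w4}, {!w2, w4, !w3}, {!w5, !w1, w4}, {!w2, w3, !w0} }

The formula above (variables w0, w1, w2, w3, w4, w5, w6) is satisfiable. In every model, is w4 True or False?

Suppose w4 = false.
The clause (w2) is unit, so w2 = true.
The clause (!w3) is unit, so w3 = false.
The clause (!w5) is unit, so w5 = false.
The clause (w1) is unit, so w1 = true.
The clause (w0) is unit, so w0 = true.
Now (!w0) is unsatisfied and unit — conflict.
So every satisfying assignment has w4 = True.

True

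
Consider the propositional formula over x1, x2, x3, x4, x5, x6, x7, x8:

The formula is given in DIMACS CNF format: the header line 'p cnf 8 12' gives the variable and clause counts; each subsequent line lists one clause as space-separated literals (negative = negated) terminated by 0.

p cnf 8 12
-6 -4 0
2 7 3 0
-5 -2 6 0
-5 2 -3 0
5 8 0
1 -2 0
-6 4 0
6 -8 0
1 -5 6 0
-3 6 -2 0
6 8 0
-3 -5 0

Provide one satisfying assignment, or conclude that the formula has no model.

Suppose x6 = False.
Unit clause (¬x8) forces x8 = False.
Now (x8) is unsatisfied and unit — conflict.
Undo x6 and try x6 = True.
Unit clause (¬x4) forces x4 = False.
Now (x4) is unsatisfied and unit — conflict.
Neither x6 = True nor x6 = False works.

UNSATISFIABLE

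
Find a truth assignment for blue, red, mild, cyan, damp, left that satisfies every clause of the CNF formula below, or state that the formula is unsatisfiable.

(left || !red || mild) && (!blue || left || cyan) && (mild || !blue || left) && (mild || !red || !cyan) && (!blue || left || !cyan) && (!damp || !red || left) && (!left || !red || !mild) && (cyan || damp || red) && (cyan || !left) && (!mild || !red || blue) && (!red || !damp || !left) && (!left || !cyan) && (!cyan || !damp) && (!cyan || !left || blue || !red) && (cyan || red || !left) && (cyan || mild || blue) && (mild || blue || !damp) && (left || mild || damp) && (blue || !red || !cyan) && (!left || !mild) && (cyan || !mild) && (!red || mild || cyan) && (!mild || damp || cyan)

blue=false; red=false; mild=true; cyan=true; damp=false; left=false

Branch on cyan: set cyan = true.
From the singleton clause (!left), left = false.
From the singleton clause (!blue), blue = false.
From the singleton clause (!damp), damp = false.
From the singleton clause (mild), mild = true.
From the singleton clause (!red), red = false.
Every clause now holds.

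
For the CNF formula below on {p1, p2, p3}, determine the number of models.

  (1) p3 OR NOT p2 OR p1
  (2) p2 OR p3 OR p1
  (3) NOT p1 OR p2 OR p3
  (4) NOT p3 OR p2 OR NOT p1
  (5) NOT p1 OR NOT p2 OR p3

3

There are 2^3 = 8 truth assignments over (p1, p2, p3).
Split on p2. With p2 = true, the clauses containing p2 are satisfied and NOT p2 drops from the rest; 2 of the 2^2 = 4 assignments to the other variables satisfy what remains.
With p2 = false, by the same count on the reduced clause set, 1 assignment works.
(One model: p1=F, p2=F, p3=T.)
Total: 2 + 1 = 3.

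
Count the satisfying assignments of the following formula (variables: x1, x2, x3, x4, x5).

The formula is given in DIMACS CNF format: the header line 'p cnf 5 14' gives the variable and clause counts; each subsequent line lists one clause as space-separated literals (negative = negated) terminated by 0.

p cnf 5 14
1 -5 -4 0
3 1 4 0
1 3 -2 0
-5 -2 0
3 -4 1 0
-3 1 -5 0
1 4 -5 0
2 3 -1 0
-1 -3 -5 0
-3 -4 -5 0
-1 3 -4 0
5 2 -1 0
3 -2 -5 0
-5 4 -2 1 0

7

There are 2^5 = 32 truth assignments over (x1, x2, x3, x4, x5).
Split on x1. With x1 = True, the clauses containing x1 are satisfied and ¬x1 drops from the rest; 3 of the 2^4 = 16 assignments to the other variables satisfy what remains.
With x1 = False, by the same count on the reduced clause set, 4 assignments work.
Total: 3 + 4 = 7.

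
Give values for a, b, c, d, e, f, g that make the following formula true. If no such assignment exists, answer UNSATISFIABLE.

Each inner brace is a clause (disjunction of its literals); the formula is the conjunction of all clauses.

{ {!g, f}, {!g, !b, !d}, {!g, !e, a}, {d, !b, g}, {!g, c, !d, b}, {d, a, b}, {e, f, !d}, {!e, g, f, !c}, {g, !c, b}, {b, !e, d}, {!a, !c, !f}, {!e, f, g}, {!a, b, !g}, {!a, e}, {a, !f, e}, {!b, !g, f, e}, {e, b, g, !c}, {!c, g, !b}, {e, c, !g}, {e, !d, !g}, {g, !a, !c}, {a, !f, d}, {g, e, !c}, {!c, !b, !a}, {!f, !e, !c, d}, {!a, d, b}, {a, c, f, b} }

Suppose g = true.
(f) alone gives f = true.
Suppose b = true.
(!d) alone gives d = false.
(a) alone gives a = true.
(!c) alone gives c = false.
(e) alone gives e = true.
This assignment satisfies each clause.

a=true; b=true; c=false; d=false; e=true; f=true; g=true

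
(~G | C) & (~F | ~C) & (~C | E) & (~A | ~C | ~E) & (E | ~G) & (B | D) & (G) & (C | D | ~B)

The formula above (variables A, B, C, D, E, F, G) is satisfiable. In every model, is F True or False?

Suppose F = 1.
(~C) alone gives C = 0.
(~G) alone gives G = 0.
Now (G) is unsatisfied and unit — conflict.
So every satisfying assignment has F = False.

False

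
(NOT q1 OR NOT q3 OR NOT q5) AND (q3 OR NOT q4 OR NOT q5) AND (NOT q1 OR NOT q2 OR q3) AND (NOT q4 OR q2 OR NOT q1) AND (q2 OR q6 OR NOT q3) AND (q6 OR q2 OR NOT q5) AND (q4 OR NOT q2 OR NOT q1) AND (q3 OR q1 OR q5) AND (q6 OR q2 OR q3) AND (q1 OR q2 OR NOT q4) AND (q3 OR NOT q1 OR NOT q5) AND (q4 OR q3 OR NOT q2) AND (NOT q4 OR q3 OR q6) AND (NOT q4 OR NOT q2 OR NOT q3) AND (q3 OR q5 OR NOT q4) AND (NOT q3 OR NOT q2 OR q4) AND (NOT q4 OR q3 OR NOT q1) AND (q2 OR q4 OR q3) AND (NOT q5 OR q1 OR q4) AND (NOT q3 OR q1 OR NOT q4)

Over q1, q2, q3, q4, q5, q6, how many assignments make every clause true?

There are 2^6 = 64 truth assignments over (q1, q2, q3, q4, q5, q6).
Split on q4. With q4 = true, the clauses containing q4 are satisfied and NOT q4 drops from the rest; 0 of the 2^5 = 32 assignments to the other variables satisfy what remains.
With q4 = false, by the same count on the reduced clause set, 2 assignments work.
(One model: q1=F, q2=F, q3=T, q4=F, q5=F, q6=T.)
Total: 0 + 2 = 2.

2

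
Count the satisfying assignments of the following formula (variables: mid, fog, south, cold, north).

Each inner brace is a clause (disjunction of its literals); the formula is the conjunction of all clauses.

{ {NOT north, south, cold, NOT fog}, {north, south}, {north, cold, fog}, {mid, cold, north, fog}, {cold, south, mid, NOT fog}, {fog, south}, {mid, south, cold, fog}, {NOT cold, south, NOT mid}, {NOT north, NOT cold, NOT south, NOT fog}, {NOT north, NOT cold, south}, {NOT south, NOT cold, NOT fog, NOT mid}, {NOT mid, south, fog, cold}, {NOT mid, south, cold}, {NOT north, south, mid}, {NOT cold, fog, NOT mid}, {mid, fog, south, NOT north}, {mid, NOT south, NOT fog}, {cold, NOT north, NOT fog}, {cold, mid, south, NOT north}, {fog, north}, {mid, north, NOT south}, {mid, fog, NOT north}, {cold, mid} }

2

There are 2^5 = 32 truth assignments over (mid, fog, south, cold, north).
Split on fog. With fog = true, the clauses containing fog are satisfied and NOT fog drops from the rest; 1 of the 2^4 = 16 assignments to the other variables satisfy what remains.
With fog = false, by the same count on the reduced clause set, 1 assignment works.
(One model: mid=T, fog=F, south=T, cold=F, north=T.)
Total: 1 + 1 = 2.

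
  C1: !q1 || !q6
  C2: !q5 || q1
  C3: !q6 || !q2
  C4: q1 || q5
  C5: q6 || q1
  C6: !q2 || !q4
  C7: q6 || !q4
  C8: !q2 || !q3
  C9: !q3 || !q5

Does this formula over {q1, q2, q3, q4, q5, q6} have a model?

Suppose q1 = true.
From the singleton clause (!q6), q6 = false.
From the singleton clause (!q4), q4 = false.
Suppose q2 = false.
Suppose q3 = true.
From the singleton clause (!q5), q5 = false.
All clauses are satisfied.
A satisfying assignment: q1 ↦ true,  q2 ↦ false,  q3 ↦ true,  q4 ↦ false,  q5 ↦ false,  q6 ↦ false.

Yes, satisfiable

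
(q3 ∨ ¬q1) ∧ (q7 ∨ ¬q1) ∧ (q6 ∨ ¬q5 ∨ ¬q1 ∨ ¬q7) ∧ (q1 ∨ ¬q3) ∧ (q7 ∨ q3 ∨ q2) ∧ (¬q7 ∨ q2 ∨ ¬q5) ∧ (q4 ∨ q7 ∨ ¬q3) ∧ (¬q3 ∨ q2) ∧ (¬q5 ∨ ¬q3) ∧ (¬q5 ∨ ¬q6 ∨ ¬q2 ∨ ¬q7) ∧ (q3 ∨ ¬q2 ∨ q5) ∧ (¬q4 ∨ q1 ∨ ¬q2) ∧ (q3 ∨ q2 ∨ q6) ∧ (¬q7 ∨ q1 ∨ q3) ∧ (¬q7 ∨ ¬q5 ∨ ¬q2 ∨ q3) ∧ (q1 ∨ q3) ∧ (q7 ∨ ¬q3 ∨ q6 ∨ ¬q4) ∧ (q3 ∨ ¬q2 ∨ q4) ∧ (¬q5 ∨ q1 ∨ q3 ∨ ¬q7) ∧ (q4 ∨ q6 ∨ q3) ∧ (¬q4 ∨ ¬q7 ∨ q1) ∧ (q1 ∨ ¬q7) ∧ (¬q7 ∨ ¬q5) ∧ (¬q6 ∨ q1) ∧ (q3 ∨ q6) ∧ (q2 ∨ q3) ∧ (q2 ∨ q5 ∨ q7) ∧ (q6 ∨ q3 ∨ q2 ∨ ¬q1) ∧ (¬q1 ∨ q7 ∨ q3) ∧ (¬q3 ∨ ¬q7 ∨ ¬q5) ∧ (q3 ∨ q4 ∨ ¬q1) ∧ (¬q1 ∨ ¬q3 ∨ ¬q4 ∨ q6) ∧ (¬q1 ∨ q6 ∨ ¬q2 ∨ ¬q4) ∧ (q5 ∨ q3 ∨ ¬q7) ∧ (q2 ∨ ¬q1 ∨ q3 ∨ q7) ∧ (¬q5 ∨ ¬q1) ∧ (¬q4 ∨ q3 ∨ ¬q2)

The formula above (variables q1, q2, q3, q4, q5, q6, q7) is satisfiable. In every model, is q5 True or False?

False

Suppose q5 = True.
From the singleton clause (¬q3), q3 = False.
From the singleton clause (¬q1), q1 = False.
Now (q1) is unsatisfied and unit — conflict.
So every satisfying assignment has q5 = False.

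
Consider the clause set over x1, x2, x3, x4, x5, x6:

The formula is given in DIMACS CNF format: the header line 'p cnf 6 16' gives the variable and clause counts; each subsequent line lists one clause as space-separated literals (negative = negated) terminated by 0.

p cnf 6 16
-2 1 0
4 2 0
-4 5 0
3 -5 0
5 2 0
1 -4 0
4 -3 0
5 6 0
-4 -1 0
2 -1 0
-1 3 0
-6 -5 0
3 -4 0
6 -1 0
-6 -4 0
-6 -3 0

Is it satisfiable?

Unsatisfiable

Branch on x2: set x2 = False.
The clause (x4) is unit, so x4 = True.
The clause (x5) is unit, so x5 = True.
The clause (x3) is unit, so x3 = True.
The clause (x1) is unit, so x1 = True.
That conflicts with the unit clause (¬x1).
That branch fails; take x2 = True instead.
The clause (x1) is unit, so x1 = True.
The clause (¬x4) is unit, so x4 = False.
The clause (¬x3) is unit, so x3 = False.
That conflicts with the unit clause (x3).
Both values of x2 lead to a conflict.
No assignment satisfies every clause.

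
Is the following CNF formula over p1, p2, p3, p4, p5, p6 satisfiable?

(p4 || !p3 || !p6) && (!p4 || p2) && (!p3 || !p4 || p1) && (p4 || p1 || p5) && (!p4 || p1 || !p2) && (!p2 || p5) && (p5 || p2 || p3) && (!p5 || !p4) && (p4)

Unsatisfiable

(p4) alone gives p4 = true.
(p2) alone gives p2 = true.
(p1) alone gives p1 = true.
(p5) alone gives p5 = true.
But (!p5) is also a unit clause — contradiction.
No assignment satisfies every clause.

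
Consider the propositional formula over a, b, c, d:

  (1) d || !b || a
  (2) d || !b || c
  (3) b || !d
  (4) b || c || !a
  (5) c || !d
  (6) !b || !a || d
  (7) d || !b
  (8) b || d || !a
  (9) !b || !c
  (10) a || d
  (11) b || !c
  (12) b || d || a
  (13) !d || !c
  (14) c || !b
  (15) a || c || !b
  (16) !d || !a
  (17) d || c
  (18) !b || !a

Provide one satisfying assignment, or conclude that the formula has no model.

Try b = true.
The clause (d) is unit, so d = true.
The clause (c) is unit, so c = true.
But (!c) is also a unit clause — contradiction.
Backtrack on b: now try b = false.
The clause (!d) is unit, so d = false.
The clause (!a) is unit, so a = false.
But (a) is also a unit clause — contradiction.
Neither b = true nor b = false works.

UNSATISFIABLE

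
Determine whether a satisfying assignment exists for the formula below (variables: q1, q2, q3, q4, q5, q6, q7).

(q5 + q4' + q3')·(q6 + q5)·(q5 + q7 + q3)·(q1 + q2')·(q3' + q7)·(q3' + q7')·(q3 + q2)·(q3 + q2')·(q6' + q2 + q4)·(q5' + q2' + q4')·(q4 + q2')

Case q6 = 1:
Case q1 = 1:
Case q3 = 0:
(q2) alone gives q2 = 1.
That conflicts with the unit clause (q2').
That branch fails; take q3 = 1 instead.
(q7) alone gives q7 = 1.
That conflicts with the unit clause (q7').
Either choice for q3 ends in contradiction.
That branch fails; take q1 = 0 instead.
(q2') alone gives q2 = 0.
(q3) alone gives q3 = 1.
(q7) alone gives q7 = 1.
That conflicts with the unit clause (q7').
Either choice for q1 ends in contradiction.
That branch fails; take q6 = 0 instead.
(q5) alone gives q5 = 1.
Case q1 = 1:
Case q3 = 0:
(q2) alone gives q2 = 1.
That conflicts with the unit clause (q2').
That branch fails; take q3 = 1 instead.
(q7) alone gives q7 = 1.
That conflicts with the unit clause (q7').
Either choice for q3 ends in contradiction.
That branch fails; take q1 = 0 instead.
(q2') alone gives q2 = 0.
(q3) alone gives q3 = 1.
(q7) alone gives q7 = 1.
That conflicts with the unit clause (q7').
Either choice for q1 ends in contradiction.
Either choice for q6 ends in contradiction.
No assignment satisfies every clause.

Unsatisfiable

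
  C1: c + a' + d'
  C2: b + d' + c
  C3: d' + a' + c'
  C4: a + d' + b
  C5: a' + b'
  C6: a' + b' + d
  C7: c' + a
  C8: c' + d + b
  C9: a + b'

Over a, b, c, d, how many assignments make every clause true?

2

There are 2^4 = 16 truth assignments over (a, b, c, d).
Split on d. With d = 1, the clauses containing d are satisfied and d' drops from the rest; 0 of the 2^3 = 8 assignments to the other variables satisfy what remains.
With d = 0, by the same count on the reduced clause set, 2 assignments work.
(One model: a=F, b=F, c=F, d=F.)
Total: 0 + 2 = 2.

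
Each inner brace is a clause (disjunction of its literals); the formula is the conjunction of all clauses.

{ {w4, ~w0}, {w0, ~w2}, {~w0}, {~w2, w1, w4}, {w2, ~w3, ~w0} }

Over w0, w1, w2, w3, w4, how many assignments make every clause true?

8

There are 2^5 = 32 truth assignments over (w0, w1, w2, w3, w4).
Split on w4. With w4 = 1, the clauses containing w4 are satisfied and ~w4 drops from the rest; 4 of the 2^4 = 16 assignments to the other variables satisfy what remains.
With w4 = 0, by the same count on the reduced clause set, 4 assignments work.
(One model: w0=F, w1=F, w2=F, w3=F, w4=F.)
Total: 4 + 4 = 8.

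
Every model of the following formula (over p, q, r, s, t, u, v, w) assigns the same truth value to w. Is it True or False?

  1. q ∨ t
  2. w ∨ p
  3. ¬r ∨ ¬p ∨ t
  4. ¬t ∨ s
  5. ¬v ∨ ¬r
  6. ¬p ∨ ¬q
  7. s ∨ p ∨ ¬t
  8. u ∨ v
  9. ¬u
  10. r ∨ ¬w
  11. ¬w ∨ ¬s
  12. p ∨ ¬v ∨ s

False

Suppose w = True.
Unit clause (¬u) forces u = False.
Unit clause (v) forces v = True.
Unit clause (¬r) forces r = False.
Now (r) is unsatisfied and unit — conflict.
So every satisfying assignment has w = False.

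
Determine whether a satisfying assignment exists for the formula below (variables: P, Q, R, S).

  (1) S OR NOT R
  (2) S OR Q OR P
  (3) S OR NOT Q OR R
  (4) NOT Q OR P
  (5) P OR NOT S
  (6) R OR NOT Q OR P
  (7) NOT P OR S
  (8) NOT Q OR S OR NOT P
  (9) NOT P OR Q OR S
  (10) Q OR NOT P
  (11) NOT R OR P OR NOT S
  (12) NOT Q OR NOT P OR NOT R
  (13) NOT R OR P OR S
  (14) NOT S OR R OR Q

Yes

Try S = true.
(P) alone gives P = true.
(Q) alone gives Q = true.
(NOT R) alone gives R = false.
All clauses are satisfied.
A satisfying assignment: P: true; Q: true; R: false; S: true.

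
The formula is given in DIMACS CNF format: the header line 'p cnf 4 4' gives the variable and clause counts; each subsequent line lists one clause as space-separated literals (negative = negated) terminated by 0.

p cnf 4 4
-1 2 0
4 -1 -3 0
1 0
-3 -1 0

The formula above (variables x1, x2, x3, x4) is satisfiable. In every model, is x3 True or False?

False

Suppose x3 = True.
From the singleton clause (x1), x1 = True.
But (¬x1) is also a unit clause — contradiction.
So every satisfying assignment has x3 = False.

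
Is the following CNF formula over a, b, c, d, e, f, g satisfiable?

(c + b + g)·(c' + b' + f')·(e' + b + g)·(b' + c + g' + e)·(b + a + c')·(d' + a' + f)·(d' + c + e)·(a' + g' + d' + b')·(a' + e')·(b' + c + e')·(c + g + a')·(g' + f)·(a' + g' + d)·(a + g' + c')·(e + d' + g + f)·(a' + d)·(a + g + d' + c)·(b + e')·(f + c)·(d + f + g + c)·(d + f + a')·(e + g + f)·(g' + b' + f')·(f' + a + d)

Yes, satisfiable

Case a = 0:
Case b = 1:
Case c = 1:
Unit clause (f') forces f = 0.
Unit clause (g') forces g = 0.
Unit clause (e) forces e = 1.
Every clause is now satisfied; d is unconstrained.
A satisfying assignment: a ↦ 0; b ↦ 1; c ↦ 1; d ↦ 1; e ↦ 1; f ↦ 0; g ↦ 0.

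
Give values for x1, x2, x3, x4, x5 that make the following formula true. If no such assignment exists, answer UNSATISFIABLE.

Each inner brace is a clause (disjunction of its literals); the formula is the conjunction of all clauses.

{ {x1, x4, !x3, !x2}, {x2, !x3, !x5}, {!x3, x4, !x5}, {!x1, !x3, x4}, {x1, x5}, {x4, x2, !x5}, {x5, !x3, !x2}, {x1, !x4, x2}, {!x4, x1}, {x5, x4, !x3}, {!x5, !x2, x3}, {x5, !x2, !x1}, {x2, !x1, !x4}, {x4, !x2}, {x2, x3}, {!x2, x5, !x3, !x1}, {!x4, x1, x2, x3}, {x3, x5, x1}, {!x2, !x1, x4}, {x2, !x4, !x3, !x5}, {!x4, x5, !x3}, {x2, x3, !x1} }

x1: true, x2: true, x3: true, x4: true, x5: true

Try x1 = true.
Try x3 = true.
Unit clause (x4) forces x4 = true.
Unit clause (x2) forces x2 = true.
Unit clause (x5) forces x5 = true.
Every clause now holds.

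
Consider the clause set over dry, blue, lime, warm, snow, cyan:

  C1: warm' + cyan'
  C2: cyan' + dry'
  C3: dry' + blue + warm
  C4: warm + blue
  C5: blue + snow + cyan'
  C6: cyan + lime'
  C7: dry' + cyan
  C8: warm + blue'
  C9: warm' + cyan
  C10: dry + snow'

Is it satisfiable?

Unsatisfiable

Case warm = 0:
Unit clause (blue) forces blue = 1.
But (blue') is also a unit clause — contradiction.
So warm must be the other value — set warm = 1.
Unit clause (cyan') forces cyan = 0.
But (cyan) is also a unit clause — contradiction.
Either choice for warm ends in contradiction.
No assignment satisfies every clause.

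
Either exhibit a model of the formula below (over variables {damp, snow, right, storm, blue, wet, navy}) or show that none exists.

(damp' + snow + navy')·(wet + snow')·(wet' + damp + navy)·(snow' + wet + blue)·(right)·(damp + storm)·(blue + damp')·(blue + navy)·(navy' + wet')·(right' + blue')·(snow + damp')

(right) alone gives right = 1.
(blue') alone gives blue = 0.
(damp') alone gives damp = 0.
(storm) alone gives storm = 1.
(navy) alone gives navy = 1.
(wet') alone gives wet = 0.
(snow') alone gives snow = 0.
This assignment satisfies each clause.

damp=0; snow=0; right=1; storm=1; blue=0; wet=0; navy=1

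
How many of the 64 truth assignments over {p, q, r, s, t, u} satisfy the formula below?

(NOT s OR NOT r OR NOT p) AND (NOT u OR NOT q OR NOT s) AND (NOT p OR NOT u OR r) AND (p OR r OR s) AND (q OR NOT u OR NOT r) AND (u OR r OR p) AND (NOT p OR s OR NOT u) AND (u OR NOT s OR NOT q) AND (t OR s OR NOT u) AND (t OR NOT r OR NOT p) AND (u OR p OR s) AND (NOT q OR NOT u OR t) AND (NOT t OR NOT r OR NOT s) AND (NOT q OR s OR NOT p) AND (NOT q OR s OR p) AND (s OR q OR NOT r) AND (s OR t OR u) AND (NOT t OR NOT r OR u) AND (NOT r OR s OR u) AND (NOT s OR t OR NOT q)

There are 2^6 = 64 truth assignments over (p, q, r, s, t, u).
Split on s. With s = true, the clauses containing s are satisfied and NOT s drops from the rest; 5 of the 2^5 = 32 assignments to the other variables satisfy what remains.
With s = false, by the same count on the reduced clause set, 1 assignment works.
Total: 5 + 1 = 6.

6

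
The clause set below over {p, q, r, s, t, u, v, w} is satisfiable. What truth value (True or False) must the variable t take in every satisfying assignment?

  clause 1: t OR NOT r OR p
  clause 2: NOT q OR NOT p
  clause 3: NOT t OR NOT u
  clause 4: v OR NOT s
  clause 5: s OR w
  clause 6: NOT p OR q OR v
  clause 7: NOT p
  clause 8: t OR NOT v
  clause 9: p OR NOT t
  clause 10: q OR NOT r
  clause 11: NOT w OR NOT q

False

Suppose t = true.
The clause (NOT u) is unit, so u = false.
The clause (NOT p) is unit, so p = false.
That conflicts with the unit clause (p).
So every satisfying assignment has t = False.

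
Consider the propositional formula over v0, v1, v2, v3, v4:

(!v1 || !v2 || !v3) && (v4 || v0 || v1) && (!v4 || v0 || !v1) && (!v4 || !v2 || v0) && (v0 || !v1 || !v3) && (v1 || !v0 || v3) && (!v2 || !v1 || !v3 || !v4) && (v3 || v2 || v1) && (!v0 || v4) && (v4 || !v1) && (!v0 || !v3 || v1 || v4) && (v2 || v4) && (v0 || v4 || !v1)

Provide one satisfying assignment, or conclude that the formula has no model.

v0 ↦ true,  v1 ↦ true,  v2 ↦ false,  v3 ↦ true,  v4 ↦ true

Case v0 = true:
The clause (v4) is unit, so v4 = true.
Case v1 = true:
Case v2 = false:
All clauses hold; v3 can take either value.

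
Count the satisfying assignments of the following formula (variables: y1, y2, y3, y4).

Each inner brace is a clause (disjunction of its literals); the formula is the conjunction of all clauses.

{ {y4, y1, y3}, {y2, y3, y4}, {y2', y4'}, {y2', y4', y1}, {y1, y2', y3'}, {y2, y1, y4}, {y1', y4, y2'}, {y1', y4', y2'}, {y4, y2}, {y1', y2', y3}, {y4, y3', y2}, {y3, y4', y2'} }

4

There are 2^4 = 16 truth assignments over (y1, y2, y3, y4).
Check each against the 12 clauses (columns in the order y1, y2, y3, y4):
  F F F F  ✗ fails (y4 + y1 + y3)
  F F F T  ✓ satisfies all
  F F T F  ✗ fails (y2 + y1 + y4)
  F F T T  ✓ satisfies all
  F T F F  ✗ fails (y4 + y1 + y3)
  F T F T  ✗ fails (y2' + y4')
  F T T F  ✗ fails (y1 + y2' + y3')
  F T T T  ✗ fails (y2' + y4')
  T F F F  ✗ fails (y2 + y3 + y4)
  T F F T  ✓ satisfies all
  T F T F  ✗ fails (y4 + y2)
  T F T T  ✓ satisfies all
  T T F F  ✗ fails (y1' + y4 + y2')
  T T F T  ✗ fails (y2' + y4')
  T T T F  ✗ fails (y1' + y4 + y2')
  T T T T  ✗ fails (y2' + y4')
4 of the 16 rows are models.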